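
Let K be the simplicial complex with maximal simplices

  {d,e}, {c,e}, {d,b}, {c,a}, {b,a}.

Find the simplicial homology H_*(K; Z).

We work with the vertex ordering a < b < c < d < e. The simplices of K, each written with vertices in increasing order, are:

  0-simplices (5): a, b, c, d, e
  1-simplices (5): ab, ac, bd, ce, de

so the chain groups are C_0 ≅ Z^5, C_1 ≅ Z^5.

∂_1: C_1 → C_0 sends each edge [p,q] (with p < q) to q − p. For instance
  ∂de = e − d.
As a 5×5 matrix over Z this has rank 4, with invariant factors (1,1,1,1).

From H_k ≅ ker(∂_k) / im(∂_{k+1}) we obtain:

  H_0: rank C_0 − rank ∂_1 = 5 − 4 = 1, and the invariant factors of ∂_1 are all 1, so H_0 = Z.
  H_1: rank ker ∂_1 − rank ∂_2 = (5 − 4) − 0 = 1, and there is no ∂_2, so H_1 = Z.

(K is a triangulation of the circle S^1.)

H_0 = Z,  H_1 = Z.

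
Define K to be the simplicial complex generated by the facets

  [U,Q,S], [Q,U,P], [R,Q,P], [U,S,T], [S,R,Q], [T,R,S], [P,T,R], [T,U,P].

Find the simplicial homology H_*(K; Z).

H_0 ≅ Z,  H_1 = 0,  H_2 ≅ Z.

K has 6 vertices, 12 edges, 8 triangles.
rank ∂_0 = 0, rank ∂_1 = 5 ⇒ b_0 = 6 − 0 − 5 = 1; all invariant factors of ∂_1 are 1 so no torsion. So H_0 ≅ Z.
rank ∂_1 = 5, rank ∂_2 = 7 ⇒ b_1 = 12 − 5 − 7 = 0; all invariant factors of ∂_2 are 1 so no torsion. So H_1 ≅ 0.
rank ∂_2 = 7, rank ∂_3 = 0 ⇒ b_2 = 8 − 7 − 0 = 1. So H_2 ≅ Z.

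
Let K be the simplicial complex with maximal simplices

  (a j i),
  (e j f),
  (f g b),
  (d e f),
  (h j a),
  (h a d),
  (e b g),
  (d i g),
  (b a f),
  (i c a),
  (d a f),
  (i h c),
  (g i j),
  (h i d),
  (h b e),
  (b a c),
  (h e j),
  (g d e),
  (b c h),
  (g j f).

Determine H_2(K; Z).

H_2 = 0.

K has 10 vertices, 30 edges, 20 triangles.
rank ∂_2 = 20, rank ∂_3 = 0 ⇒ b_2 = 20 − 20 − 0 = 0. So H_2 ≅ 0.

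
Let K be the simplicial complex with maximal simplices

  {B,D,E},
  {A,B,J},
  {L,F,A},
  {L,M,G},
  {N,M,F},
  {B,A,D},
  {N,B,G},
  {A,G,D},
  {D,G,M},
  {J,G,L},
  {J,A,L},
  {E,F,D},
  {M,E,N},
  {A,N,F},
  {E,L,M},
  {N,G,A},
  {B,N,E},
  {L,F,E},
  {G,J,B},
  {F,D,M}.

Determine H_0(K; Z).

H_0 ≅ Z.

K has 10 vertices, 30 edges, 20 triangles.
rank ∂_0 = 0, rank ∂_1 = 9 ⇒ b_0 = 10 − 0 − 9 = 1; all invariant factors of ∂_1 are 1 so no torsion. So H_0 ≅ Z.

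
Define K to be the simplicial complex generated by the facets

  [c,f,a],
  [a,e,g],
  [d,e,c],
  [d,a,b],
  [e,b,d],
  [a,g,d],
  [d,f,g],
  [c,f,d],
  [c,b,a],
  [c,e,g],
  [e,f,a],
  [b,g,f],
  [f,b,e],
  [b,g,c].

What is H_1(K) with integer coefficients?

Order the vertices as a < b < c < d < e < f < g. Listing each simplex with vertices in this order, K has dimension 2 with simplices:

  0-simplices (7): a, b, c, d, e, f, g
  1-simplices (21): ab, ac, ad, ae, af, ag, bc, bd, be, bf, bg, cd, ce, cf, cg, de, df, dg, ef, eg, fg
  2-simplices (14): abc, abd, acf, adg, aef, aeg, bcg, bde, bef, bfg, cde, cdf, ceg, dfg

Hence C_0 ≅ Z^7, C_1 ≅ Z^21, C_2 ≅ Z^14.

The boundary map ∂_1: C_1 → C_0 sends each edge [p,q] (with p < q) to q − p.
As a 7×21 matrix over Z this has rank 6, with invariant factors (1,1,1,1,1,1).

Boundary ∂_2: C_2 → C_1 sends each 2-simplex [p,q,r] to [q,r] − [p,r] + [p,q]. For instance
  ∂cdf = df − cf + cd,
  ∂adg = dg − ag + ad.
This gives a 21×14 integer matrix of rank 13; reducing to Smith normal form yields diagonal entries (1,1,1,1,1,1,1,1,1,1,1,1,1).

Reading off H_k = ker ∂_k / im ∂_{k+1}:

  H_1: rank ker ∂_1 − rank ∂_2 = (21 − 6) − 13 = 2, and the invariant factors of ∂_2 are all 1, so H_1 = Z^2.

H_1 = Z^2.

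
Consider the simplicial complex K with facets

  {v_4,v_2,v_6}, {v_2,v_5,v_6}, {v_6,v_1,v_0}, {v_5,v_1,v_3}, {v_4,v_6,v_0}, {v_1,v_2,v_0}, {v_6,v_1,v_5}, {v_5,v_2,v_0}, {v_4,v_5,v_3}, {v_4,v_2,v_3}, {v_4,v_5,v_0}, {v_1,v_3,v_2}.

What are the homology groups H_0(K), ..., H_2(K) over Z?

Fix the vertex order v_0 < v_1 < v_2 < v_3 < v_4 < v_5 < v_6 and write every simplex with vertices in increasing order. Then dim K = 2 and the simplices of K are:

  0-simplices (7): [v_0], [v_1], [v_2], [v_3], [v_4], [v_5], [v_6]
  1-simplices (18): (18 of them)
  2-simplices (12): (12 of them)

so the chain groups are C_0 ≅ Z^7, C_1 ≅ Z^18, C_2 ≅ Z^12.

Boundary ∂_1: C_1 → C_0 sends each edge [p,q] (with p < q) to q − p. For instance
  ∂[v_2,v_6] = [v_6] − [v_2].
The 7×18 boundary matrix has rank 6 and Smith normal form diag(1,1,1,1,1,1).

The boundary map ∂_2: C_2 → C_1 sends each 2-simplex [p,q,r] to [q,r] − [p,r] + [p,q]. For instance
  ∂[v_2,v_4,v_6] = [v_4,v_6] − [v_2,v_6] + [v_2,v_4],
  ∂[v_1,v_2,v_3] = [v_2,v_3] − [v_1,v_3] + [v_1,v_2].
The 18×12 boundary matrix has rank 12 and Smith normal form diag(1,1,1,1,1,1,1,1,1,1,1,2).

Computing H_k = (kernel of ∂_k) / (image of ∂_{k+1}):

  H_0: rank C_0 − rank ∂_1 = 7 − 6 = 1, and the invariant factors of ∂_1 are all 1, so H_0 = Z.
  H_1: rank ker ∂_1 − rank ∂_2 = (18 − 6) − 12 = 0, and ∂_2 has invariant factor 2 > 1, so H_1 = Z/2Z.
  H_2: rank ker ∂_2 − rank ∂_3 = (12 − 12) − 0 = 0, and there is no ∂_3, so H_2 = 0.

As a check, the Euler characteristic is 7 − 18 + 12 = 1, which agrees with 1 − 0 + 0 = 1.

H_0 = Z,  H_1 = Z/2Z,  H_2 = 0.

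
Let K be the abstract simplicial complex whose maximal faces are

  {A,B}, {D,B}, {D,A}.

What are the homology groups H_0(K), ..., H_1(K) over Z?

H_0 = Z,  H_1 = Z.

Fix the vertex order A < B < D and write every simplex with vertices in increasing order. Then dim K = 1 and the simplices of K are:

  0-simplices (3): A, B, D
  1-simplices (3): AB, AD, BD

Hence C_0 ≅ Z^3, C_1 ≅ Z^3.

Boundary ∂_1: C_1 → C_0 is given by ∂[p,q] = [q] − [p]. For instance
  ∂AB = B − A.
The 3×3 boundary matrix has rank 2 and Smith normal form diag(1,1).

Computing H_k = (kernel of ∂_k) / (image of ∂_{k+1}):

  H_0: rank C_0 − rank ∂_1 = 3 − 2 = 1, and the invariant factors of ∂_1 are all 1, so H_0 ≅ Z.
  H_1: rank ker ∂_1 − rank ∂_2 = (3 − 2) − 0 = 1, and there is no ∂_2, so H_1 ≅ Z.

As a check, the Euler characteristic is 3 − 3 = 0, which agrees with 1 − 1 = 0.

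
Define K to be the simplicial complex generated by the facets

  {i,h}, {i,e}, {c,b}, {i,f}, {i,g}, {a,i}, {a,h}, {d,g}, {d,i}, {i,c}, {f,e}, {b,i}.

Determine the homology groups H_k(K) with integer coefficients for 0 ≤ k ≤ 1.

H_0 ≅ Z,  H_1 ≅ Z^4.

K has 9 vertices, 12 edges.
rank ∂_0 = 0, rank ∂_1 = 8 ⇒ b_0 = 9 − 0 − 8 = 1; all invariant factors of ∂_1 are 1 so no torsion. So H_0 = Z.
rank ∂_1 = 8, rank ∂_2 = 0 ⇒ b_1 = 12 − 8 − 0 = 4. So H_1 = Z^4.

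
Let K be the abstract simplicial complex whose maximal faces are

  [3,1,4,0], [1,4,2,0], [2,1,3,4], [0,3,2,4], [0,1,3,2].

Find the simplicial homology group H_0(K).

H_0 ≅ Z.

Take the total order 0 < 1 < 2 < 3 < 4 on the vertex set. Then K (dimension 3) consists of the simplices:

  0-simplices (5): [0], [1], [2], [3], [4]
  1-simplices (10): [0,1], [0,2], [0,3], [0,4], [1,2], [1,3], [1,4], [2,3], [2,4], [3,4]
  2-simplices (10): [0,1,2], [0,1,3], [0,1,4], [0,2,3], [0,2,4], [0,3,4], [1,2,3], [1,2,4], [1,3,4], [2,3,4]
  3-simplices (5): [0,1,2,3], [0,1,2,4], [0,1,3,4], [0,2,3,4], [1,2,3,4]

giving chain groups C_0 ≅ Z^5, C_1 ≅ Z^10, C_2 ≅ Z^10, C_3 ≅ Z^5.

∂_1: C_1 → C_0 is given by ∂[p,q] = [q] − [p]. For instance
  ∂[1,3] = [3] − [1].
The resulting 5×10 matrix has rank 4, and its Smith normal form has invariant factors (1,1,1,1).

∂_2: C_2 → C_1 sends each 2-simplex [p,q,r] to [q,r] − [p,r] + [p,q]. For instance
  ∂[0,2,4] = [2,4] − [0,4] + [0,2],
  ∂[2,3,4] = [3,4] − [2,4] + [2,3].
The resulting 10×10 matrix has rank 6, and its Smith normal form has invariant factors (1,1,1,1,1,1).

∂_3: C_3 → C_2 sends each 3-simplex σ to the alternating sum Σ_i (−1)^i (σ with its i-th vertex removed). For instance
  ∂[0,2,3,4] = [2,3,4] − [0,3,4] + [0,2,4] − [0,2,3],
  ∂[0,1,2,4] = [1,2,4] − [0,2,4] + [0,1,4] − [0,1,2].
The 10×5 boundary matrix has rank 4 and Smith normal form diag(1,1,1,1).

Now H_k = ker ∂_k / im ∂_{k+1}, so:

  H_0: rank C_0 − rank ∂_1 = 5 − 4 = 1, and the invariant factors of ∂_1 are all 1, so H_0 = Z.

(K is a triangulation of the 3-sphere S^3.)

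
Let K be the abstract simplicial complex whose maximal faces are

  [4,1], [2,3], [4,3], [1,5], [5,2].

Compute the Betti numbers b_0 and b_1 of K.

b_0 = 1, b_1 = 1.

K has 5 vertices, 5 edges.
rank ∂_0 = 0, rank ∂_1 = 4 ⇒ b_0 = 5 − 0 − 4 = 1; all invariant factors of ∂_1 are 1 so no torsion. So H_0 = Z.
rank ∂_1 = 4, rank ∂_2 = 0 ⇒ b_1 = 5 − 4 − 0 = 1. So H_1 = Z.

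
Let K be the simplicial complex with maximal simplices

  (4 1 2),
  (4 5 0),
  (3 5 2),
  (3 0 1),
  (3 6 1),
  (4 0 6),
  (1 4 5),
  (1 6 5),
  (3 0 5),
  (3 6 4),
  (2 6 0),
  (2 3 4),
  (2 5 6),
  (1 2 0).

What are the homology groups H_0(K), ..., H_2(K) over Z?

Take the total order 0 < 1 < 2 < 3 < 4 < 5 < 6 on the vertex set. Then K (dimension 2) consists of the simplices:

  0-simplices (7): [0], [1], [2], [3], [4], [5], [6]
  1-simplices (21): [0,1], [0,2], [0,3], [0,4], [0,5], [0,6], [1,2], [1,3], [1,4], [1,5], [1,6], [2,3], [2,4], [2,5], [2,6], [3,4], [3,5], [3,6], [4,5], [4,6], [5,6]
  2-simplices (14): [0,1,2], [0,1,3], [0,2,6], [0,3,5], [0,4,5], [0,4,6], [1,2,4], [1,3,6], [1,4,5], [1,5,6], [2,3,4], [2,3,5], [2,5,6], [3,4,6]

giving chain groups C_0 ≅ Z^7, C_1 ≅ Z^21, C_2 ≅ Z^14.

Boundary ∂_1: C_1 → C_0 is given by ∂[p,q] = [q] − [p]. For instance
  ∂[1,3] = [3] − [1].
As a 7×21 matrix over Z this has rank 6, with invariant factors (1,1,1,1,1,1).

∂_2: C_2 → C_1 acts by ∂[p,q,r] = [q,r] − [p,r] + [p,q]. For instance
  ∂[2,5,6] = [5,6] − [2,6] + [2,5],
  ∂[0,4,5] = [4,5] − [0,5] + [0,4].
As a 21×14 matrix over Z this has rank 13, with invariant factors (1,1,1,1,1,1,1,1,1,1,1,1,1).

From H_k ≅ ker(∂_k) / im(∂_{k+1}) we obtain:

  H_0: rank C_0 − rank ∂_1 = 7 − 6 = 1, and the invariant factors of ∂_1 are all 1, so H_0 ≅ Z.
  H_1: rank ker ∂_1 − rank ∂_2 = (21 − 6) − 13 = 2, and the invariant factors of ∂_2 are all 1, so H_1 ≅ Z^2.
  H_2: rank ker ∂_2 − rank ∂_3 = (14 − 13) − 0 = 1, and there is no ∂_3, so H_2 ≅ Z.

As a check, the Euler characteristic is 7 − 21 + 14 = 0, which agrees with 1 − 2 + 1 = 0.

H_0 = Z,  H_1 = Z^2,  H_2 = Z.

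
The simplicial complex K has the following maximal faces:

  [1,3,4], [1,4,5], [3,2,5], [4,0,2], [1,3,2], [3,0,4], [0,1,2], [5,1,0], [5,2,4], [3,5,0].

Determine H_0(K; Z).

We work with the vertex ordering 0 < 1 < 2 < 3 < 4 < 5. The simplices of K, each written with vertices in increasing order, are:

  0-simplices (6): [0], [1], [2], [3], [4], [5]
  1-simplices (15): [0,1], [0,2], [0,3], [0,4], [0,5], [1,2], [1,3], [1,4], [1,5], [2,3], [2,4], [2,5], [3,4], [3,5], [4,5]
  2-simplices (10): [0,1,2], [0,1,5], [0,2,4], [0,3,4], [0,3,5], [1,2,3], [1,3,4], [1,4,5], [2,3,5], [2,4,5]

giving chain groups C_0 ≅ Z^6, C_1 ≅ Z^15, C_2 ≅ Z^10.

The boundary map ∂_1: C_1 → C_0 maps an edge to its endpoints' difference, ∂[p,q] = q − p. For instance
  ∂[0,3] = [3] − [0].
The 6×15 boundary matrix has rank 5 and Smith normal form diag(1,1,1,1,1).

Boundary ∂_2: C_2 → C_1 acts by ∂[p,q,r] = [q,r] − [p,r] + [p,q]. For instance
  ∂[0,3,4] = [3,4] − [0,4] + [0,3],
  ∂[0,3,5] = [3,5] − [0,5] + [0,3].
The 15×10 boundary matrix has rank 10 and Smith normal form diag(1,1,1,1,1,1,1,1,1,2).

Computing H_k = (kernel of ∂_k) / (image of ∂_{k+1}):

  H_0: rank C_0 − rank ∂_1 = 6 − 5 = 1, and the invariant factors of ∂_1 are all 1, so H_0 = Z.

H_0 = Z.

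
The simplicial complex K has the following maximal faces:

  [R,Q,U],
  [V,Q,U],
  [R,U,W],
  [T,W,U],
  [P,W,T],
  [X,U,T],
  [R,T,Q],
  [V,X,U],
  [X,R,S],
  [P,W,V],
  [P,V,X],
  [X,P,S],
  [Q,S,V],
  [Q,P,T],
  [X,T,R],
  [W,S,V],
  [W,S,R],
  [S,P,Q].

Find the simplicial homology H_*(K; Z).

Order the vertices as P < Q < R < S < T < U < V < W < X. Listing each simplex with vertices in this order, K has dimension 2 with simplices:

  0-simplices (9): P, Q, R, S, T, U, V, W, X
  1-simplices (27): PQ, PS, PT, PV, PW, PX, QR, QS, QT, QU, QV, RS, RT, RU, RW, RX, SV, SW, SX, TU, TW, TX, UV, UW, UX, VW, VX
  2-simplices (18): PQS, PQT, PSX, PTW, PVW, PVX, QRT, QRU, QSV, QUV, RSW, RSX, RTX, RUW, SVW, TUW, TUX, UVX

Hence C_0 ≅ Z^9, C_1 ≅ Z^27, C_2 ≅ Z^18.

∂_1: C_1 → C_0 sends each edge [p,q] (with p < q) to q − p. For instance
  ∂RS = S − R.
This gives a 9×27 integer matrix of rank 8; reducing to Smith normal form yields diagonal entries (1,1,1,1,1,1,1,1).

∂_2: C_2 → C_1 maps a triangle to the signed sum of its edges. For instance
  ∂RUW = UW − RW + RU,
  ∂QRU = RU − QU + QR.
As a 27×18 matrix over Z this has rank 18, with invariant factors (1,1,1,1,1,1,1,1,1,1,1,1,1,1,1,1,1,2).

Reading off H_k = ker ∂_k / im ∂_{k+1}:

  H_0: rank C_0 − rank ∂_1 = 9 − 8 = 1, and the invariant factors of ∂_1 are all 1, so H_0 ≅ Z.
  H_1: rank ker ∂_1 − rank ∂_2 = (27 − 8) − 18 = 1, and ∂_2 has invariant factor 2 > 1, so H_1 ≅ Z ⊕ Z/2.
  H_2: rank ker ∂_2 − rank ∂_3 = (18 − 18) − 0 = 0, and there is no ∂_3, so H_2 ≅ 0.

As a check, the Euler characteristic is 9 − 27 + 18 = 0, which agrees with 1 − 1 + 0 = 0.

H_0 = Z,  H_1 = Z ⊕ Z/2,  H_2 = 0.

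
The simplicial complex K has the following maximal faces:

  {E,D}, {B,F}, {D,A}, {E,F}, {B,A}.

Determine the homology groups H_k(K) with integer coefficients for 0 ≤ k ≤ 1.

We work with the vertex ordering A < B < D < E < F. The simplices of K, each written with vertices in increasing order, are:

  0-simplices (5): A, B, D, E, F
  1-simplices (5): AB, AD, BF, DE, EF

so the chain groups are C_0 ≅ Z^5, C_1 ≅ Z^5.

∂_1: C_1 → C_0 maps an edge to its endpoints' difference, ∂[p,q] = q − p.
As a 5×5 matrix over Z this has rank 4, with invariant factors (1,1,1,1).

Computing H_k = (kernel of ∂_k) / (image of ∂_{k+1}):

  H_0: rank C_0 − rank ∂_1 = 5 − 4 = 1, and the invariant factors of ∂_1 are all 1, so H_0 ≅ Z.
  H_1: rank ker ∂_1 − rank ∂_2 = (5 − 4) − 0 = 1, and there is no ∂_2, so H_1 ≅ Z.

As a check, the Euler characteristic is 5 − 5 = 0, which agrees with 1 − 1 = 0.

H_0 = Z,  H_1 = Z.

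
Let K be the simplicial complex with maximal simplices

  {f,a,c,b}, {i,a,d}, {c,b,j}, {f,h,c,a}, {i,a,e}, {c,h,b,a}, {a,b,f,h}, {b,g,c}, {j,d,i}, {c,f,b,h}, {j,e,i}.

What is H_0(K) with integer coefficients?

H_0 = Z.

We work with the vertex ordering a < b < c < d < e < f < g < h < i < j. The simplices of K, each written with vertices in increasing order, are:

  0-simplices (10): a, b, c, d, e, f, g, h, i, j
  1-simplices (22): ab, ac, ad, ae, af, ah, ai, bc, bf, bg, bh, bj, cf, cg, ch, cj, di, dj, ei, ej, fh, ij
  2-simplices (16): abc, abf, abh, acf, ach, adi, aei, afh, bcf, bcg, bch, bcj, bfh, cfh, dij, eij
  3-simplices (5): abcf, abch, abfh, acfh, bcfh

Hence C_0 ≅ Z^10, C_1 ≅ Z^22, C_2 ≅ Z^16, C_3 ≅ Z^5.

∂_1: C_1 → C_0 sends each edge [p,q] (with p < q) to q − p.
As a 10×22 matrix over Z this has rank 9, with invariant factors (1,1,1,1,1,1,1,1,1).

∂_2: C_2 → C_1 sends each 2-simplex [p,q,r] to [q,r] − [p,r] + [p,q]. For instance
  ∂eij = ij − ej + ei,
  ∂bcj = cj − bj + bc.
This gives a 22×16 integer matrix of rank 12; reducing to Smith normal form yields diagonal entries (1,1,1,1,1,1,1,1,1,1,1,1).

The boundary map ∂_3: C_3 → C_2 sends each 3-simplex σ to the alternating sum Σ_i (−1)^i (σ with its i-th vertex removed). For instance
  ∂acfh = cfh − afh + ach − acf,
  ∂bcfh = cfh − bfh + bch − bcf.
The 16×5 boundary matrix has rank 4 and Smith normal form diag(1,1,1,1).

Computing H_k = (kernel of ∂_k) / (image of ∂_{k+1}):

  H_0: rank C_0 − rank ∂_1 = 10 − 9 = 1, and the invariant factors of ∂_1 are all 1, so H_0 = Z.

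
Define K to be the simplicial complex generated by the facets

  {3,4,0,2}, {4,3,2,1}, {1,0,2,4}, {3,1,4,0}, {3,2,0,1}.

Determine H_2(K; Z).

H_2 ≅ 0.

Order the vertices as 0 < 1 < 2 < 3 < 4. Listing each simplex with vertices in this order, K has dimension 3 with simplices:

  0-simplices (5): [0], [1], [2], [3], [4]
  1-simplices (10): [0,1], [0,2], [0,3], [0,4], [1,2], [1,3], [1,4], [2,3], [2,4], [3,4]
  2-simplices (10): [0,1,2], [0,1,3], [0,1,4], [0,2,3], [0,2,4], [0,3,4], [1,2,3], [1,2,4], [1,3,4], [2,3,4]
  3-simplices (5): [0,1,2,3], [0,1,2,4], [0,1,3,4], [0,2,3,4], [1,2,3,4]

so the chain groups are C_0 ≅ Z^5, C_1 ≅ Z^10, C_2 ≅ Z^10, C_3 ≅ Z^5.

Boundary ∂_1: C_1 → C_0 is given by ∂[p,q] = [q] − [p].
This gives a 5×10 integer matrix of rank 4; reducing to Smith normal form yields diagonal entries (1,1,1,1).

∂_2: C_2 → C_1 sends each 2-simplex [p,q,r] to [q,r] − [p,r] + [p,q]. For instance
  ∂[0,2,4] = [2,4] − [0,4] + [0,2],
  ∂[1,2,3] = [2,3] − [1,3] + [1,2].
This gives a 10×10 integer matrix of rank 6; reducing to Smith normal form yields diagonal entries (1,1,1,1,1,1).

Boundary ∂_3: C_3 → C_2 sends each 3-simplex σ to the alternating sum Σ_i (−1)^i (σ with its i-th vertex removed). For instance
  ∂[0,2,3,4] = [2,3,4] − [0,3,4] + [0,2,4] − [0,2,3],
  ∂[1,2,3,4] = [2,3,4] − [1,3,4] + [1,2,4] − [1,2,3].
This gives a 10×5 integer matrix of rank 4; reducing to Smith normal form yields diagonal entries (1,1,1,1).

Computing H_k = (kernel of ∂_k) / (image of ∂_{k+1}):

  H_2: rank ker ∂_2 − rank ∂_3 = (10 − 6) − 4 = 0, and the invariant factors of ∂_3 are all 1, so H_2 ≅ 0.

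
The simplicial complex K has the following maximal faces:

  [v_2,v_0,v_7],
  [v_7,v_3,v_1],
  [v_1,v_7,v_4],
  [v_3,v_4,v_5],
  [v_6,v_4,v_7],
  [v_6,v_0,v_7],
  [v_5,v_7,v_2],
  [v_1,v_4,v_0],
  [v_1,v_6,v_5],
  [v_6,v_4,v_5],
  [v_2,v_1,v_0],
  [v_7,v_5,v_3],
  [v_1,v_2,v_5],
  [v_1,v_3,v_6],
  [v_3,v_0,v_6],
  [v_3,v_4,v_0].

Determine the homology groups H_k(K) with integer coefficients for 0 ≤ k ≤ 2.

Take the total order v_0 < v_1 < v_2 < v_3 < v_4 < v_5 < v_6 < v_7 on the vertex set. Then K (dimension 2) consists of the simplices:

  0-simplices (8): [v_0], [v_1], [v_2], [v_3], [v_4], [v_5], [v_6], [v_7]
  1-simplices (24): (24 of them)
  2-simplices (16): (16 of them)

so the chain groups are C_0 ≅ Z^8, C_1 ≅ Z^24, C_2 ≅ Z^16.

∂_1: C_1 → C_0 sends each edge [p,q] (with p < q) to q − p. For instance
  ∂[v_0,v_4] = [v_4] − [v_0].
This gives a 8×24 integer matrix of rank 7; reducing to Smith normal form yields diagonal entries (1,1,1,1,1,1,1).

The boundary map ∂_2: C_2 → C_1 sends each 2-simplex [p,q,r] to [q,r] − [p,r] + [p,q]. For instance
  ∂[v_0,v_6,v_7] = [v_6,v_7] − [v_0,v_7] + [v_0,v_6],
  ∂[v_2,v_5,v_7] = [v_5,v_7] − [v_2,v_7] + [v_2,v_5].
The 24×16 boundary matrix has rank 15 and Smith normal form diag(1,1,1,1,1,1,1,1,1,1,1,1,1,1,1).

Now H_k = ker ∂_k / im ∂_{k+1}, so:

  H_0: rank C_0 − rank ∂_1 = 8 − 7 = 1, and the invariant factors of ∂_1 are all 1, so H_0 ≅ Z.
  H_1: rank ker ∂_1 − rank ∂_2 = (24 − 7) − 15 = 2, and the invariant factors of ∂_2 are all 1, so H_1 ≅ Z^2.
  H_2: rank ker ∂_2 − rank ∂_3 = (16 − 15) − 0 = 1, and there is no ∂_3, so H_2 ≅ Z.

H_0 ≅ Z,  H_1 ≅ Z^2,  H_2 ≅ Z.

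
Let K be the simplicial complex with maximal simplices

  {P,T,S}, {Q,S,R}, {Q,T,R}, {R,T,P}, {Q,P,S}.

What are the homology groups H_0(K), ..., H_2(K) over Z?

Order the vertices as P < Q < R < S < T. Listing each simplex with vertices in this order, K has dimension 2 with simplices:

  0-simplices (5): P, Q, R, S, T
  1-simplices (10): PQ, PR, PS, PT, QR, QS, QT, RS, RT, ST
  2-simplices (5): PQS, PRT, PST, QRS, QRT

giving chain groups C_0 ≅ Z^5, C_1 ≅ Z^10, C_2 ≅ Z^5.

Boundary ∂_1: C_1 → C_0 maps an edge to its endpoints' difference, ∂[p,q] = q − p. For instance
  ∂QR = R − Q.
This gives a 5×10 integer matrix of rank 4; reducing to Smith normal form yields diagonal entries (1,1,1,1).

Boundary ∂_2: C_2 → C_1 maps a triangle to the signed sum of its edges. For instance
  ∂PQS = QS − PS + PQ,
  ∂PST = ST − PT + PS.
The resulting 10×5 matrix has rank 5, and its Smith normal form has invariant factors (1,1,1,1,1).

Computing H_k = (kernel of ∂_k) / (image of ∂_{k+1}):

  H_0: rank C_0 − rank ∂_1 = 5 − 4 = 1, and the invariant factors of ∂_1 are all 1, so H_0 ≅ Z.
  H_1: rank ker ∂_1 − rank ∂_2 = (10 − 4) − 5 = 1, and the invariant factors of ∂_2 are all 1, so H_1 ≅ Z.
  H_2: rank ker ∂_2 − rank ∂_3 = (5 − 5) − 0 = 0, and there is no ∂_3, so H_2 ≅ 0.

As a check, the Euler characteristic is 5 − 10 + 5 = 0, which agrees with 1 − 1 + 0 = 0.

H_0 ≅ Z,  H_1 ≅ Z,  H_2 = 0.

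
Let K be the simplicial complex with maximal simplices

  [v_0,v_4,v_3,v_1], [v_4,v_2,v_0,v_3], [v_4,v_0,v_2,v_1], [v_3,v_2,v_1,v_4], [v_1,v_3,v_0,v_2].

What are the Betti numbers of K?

b_0 = 1, b_1 = 0, b_2 = 0, b_3 = 1.

Take the total order v_0 < v_1 < v_2 < v_3 < v_4 on the vertex set. Then K (dimension 3) consists of the simplices:

  0-simplices (5): [v_0], [v_1], [v_2], [v_3], [v_4]
  1-simplices (10): [v_0,v_1], [v_0,v_2], [v_0,v_3], [v_0,v_4], [v_1,v_2], [v_1,v_3], [v_1,v_4], [v_2,v_3], [v_2,v_4], [v_3,v_4]
  2-simplices (10): [v_0,v_1,v_2], [v_0,v_1,v_3], [v_0,v_1,v_4], [v_0,v_2,v_3], [v_0,v_2,v_4], [v_0,v_3,v_4], [v_1,v_2,v_3], [v_1,v_2,v_4], [v_1,v_3,v_4], [v_2,v_3,v_4]
  3-simplices (5): [v_0,v_1,v_2,v_3], [v_0,v_1,v_2,v_4], [v_0,v_1,v_3,v_4], [v_0,v_2,v_3,v_4], [v_1,v_2,v_3,v_4]

Hence C_0 ≅ Z^5, C_1 ≅ Z^10, C_2 ≅ Z^10, C_3 ≅ Z^5.

∂_1: C_1 → C_0 maps an edge to its endpoints' difference, ∂[p,q] = q − p.
The resulting 5×10 matrix has rank 4, and its Smith normal form has invariant factors (1,1,1,1).

Boundary ∂_2: C_2 → C_1 acts by ∂[p,q,r] = [q,r] − [p,r] + [p,q]. For instance
  ∂[v_2,v_3,v_4] = [v_3,v_4] − [v_2,v_4] + [v_2,v_3],
  ∂[v_0,v_1,v_3] = [v_1,v_3] − [v_0,v_3] + [v_0,v_1].
The 10×10 boundary matrix has rank 6 and Smith normal form diag(1,1,1,1,1,1).

∂_3: C_3 → C_2 sends each 3-simplex σ to the alternating sum Σ_i (−1)^i (σ with its i-th vertex removed). For instance
  ∂[v_0,v_2,v_3,v_4] = [v_2,v_3,v_4] − [v_0,v_3,v_4] + [v_0,v_2,v_4] − [v_0,v_2,v_3],
  ∂[v_1,v_2,v_3,v_4] = [v_2,v_3,v_4] − [v_1,v_3,v_4] + [v_1,v_2,v_4] − [v_1,v_2,v_3].
The 10×5 boundary matrix has rank 4 and Smith normal form diag(1,1,1,1).

Reading off H_k = ker ∂_k / im ∂_{k+1}:

  H_0: rank C_0 − rank ∂_1 = 5 − 4 = 1, and the invariant factors of ∂_1 are all 1, so H_0 = Z.
  H_1: rank ker ∂_1 − rank ∂_2 = (10 − 4) − 6 = 0, and the invariant factors of ∂_2 are all 1, so H_1 = 0.
  H_2: rank ker ∂_2 − rank ∂_3 = (10 − 6) − 4 = 0, and the invariant factors of ∂_3 are all 1, so H_2 = 0.
  H_3: rank ker ∂_3 − rank ∂_4 = (5 − 4) − 0 = 1, and there is no ∂_4, so H_3 = Z.

Hence the Betti numbers are b_0 = 1, b_1 = 0, b_2 = 0, b_3 = 1.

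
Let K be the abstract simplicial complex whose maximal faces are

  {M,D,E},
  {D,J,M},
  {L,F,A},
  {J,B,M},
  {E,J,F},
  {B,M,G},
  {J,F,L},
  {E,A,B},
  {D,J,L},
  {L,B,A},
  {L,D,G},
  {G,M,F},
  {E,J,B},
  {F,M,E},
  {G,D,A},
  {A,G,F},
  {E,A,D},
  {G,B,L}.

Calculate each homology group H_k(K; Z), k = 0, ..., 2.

H_0 ≅ Z,  H_1 ≅ Z ⊕ Z/2,  H_2 = 0.

We work with the vertex ordering A < B < D < E < F < G < J < L < M. The simplices of K, each written with vertices in increasing order, are:

  0-simplices (9): A, B, D, E, F, G, J, L, M
  1-simplices (27): AB, AD, AE, AF, AG, AL, BE, BG, BJ, BL, BM, DE, DG, DJ, DL, DM, EF, EJ, EM, FG, FJ, FL, FM, GL, GM, JL, JM
  2-simplices (18): ABE, ABL, ADE, ADG, AFG, AFL, BEJ, BGL, BGM, BJM, DEM, DGL, DJL, DJM, EFJ, EFM, FGM, FJL

giving chain groups C_0 ≅ Z^9, C_1 ≅ Z^27, C_2 ≅ Z^18.

The boundary map ∂_1: C_1 → C_0 is given by ∂[p,q] = [q] − [p]. For instance
  ∂GM = M − G.
This gives a 9×27 integer matrix of rank 8; reducing to Smith normal form yields diagonal entries (1,1,1,1,1,1,1,1).

The boundary map ∂_2: C_2 → C_1 acts by ∂[p,q,r] = [q,r] − [p,r] + [p,q]. For instance
  ∂DEM = EM − DM + DE,
  ∂FGM = GM − FM + FG.
The 27×18 boundary matrix has rank 18 and Smith normal form diag(1,1,1,1,1,1,1,1,1,1,1,1,1,1,1,1,1,2).

Reading off H_k = ker ∂_k / im ∂_{k+1}:

  H_0: rank C_0 − rank ∂_1 = 9 − 8 = 1, and the invariant factors of ∂_1 are all 1, so H_0 = Z.
  H_1: rank ker ∂_1 − rank ∂_2 = (27 − 8) − 18 = 1, and ∂_2 has invariant factor 2 > 1, so H_1 = Z ⊕ Z/2.
  H_2: rank ker ∂_2 − rank ∂_3 = (18 − 18) − 0 = 0, and there is no ∂_3, so H_2 = 0.

(K is a triangulation of the Klein bottle.)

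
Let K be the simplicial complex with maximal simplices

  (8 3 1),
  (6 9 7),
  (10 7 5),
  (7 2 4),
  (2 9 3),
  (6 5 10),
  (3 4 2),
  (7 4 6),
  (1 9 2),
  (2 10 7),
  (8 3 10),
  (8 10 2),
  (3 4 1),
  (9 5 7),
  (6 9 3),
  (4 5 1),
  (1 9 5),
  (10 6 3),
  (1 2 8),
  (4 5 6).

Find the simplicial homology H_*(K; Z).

Order the vertices as 1 < 2 < 3 < 4 < 5 < 6 < 7 < 8 < 9 < 10. Listing each simplex with vertices in this order, K has dimension 2 with simplices:

  0-simplices (10): [1], [2], [3], [4], [5], [6], [7], [8], [9], [10]
  1-simplices (30): (30 of them)
  2-simplices (20): (20 of them)

giving chain groups C_0 ≅ Z^10, C_1 ≅ Z^30, C_2 ≅ Z^20.

Boundary ∂_1: C_1 → C_0 is given by ∂[p,q] = [q] − [p]. For instance
  ∂[1,5] = [5] − [1].
As a 10×30 matrix over Z this has rank 9, with invariant factors (1,1,1,1,1,1,1,1,1).

∂_2: C_2 → C_1 acts by ∂[p,q,r] = [q,r] − [p,r] + [p,q]. For instance
  ∂[5,7,9] = [7,9] − [5,9] + [5,7],
  ∂[2,8,10] = [8,10] − [2,10] + [2,8].
As a 30×20 matrix over Z this has rank 20, with invariant factors (1,1,1,1,1,1,1,1,1,1,1,1,1,1,1,1,1,1,1,2).

Now H_k = ker ∂_k / im ∂_{k+1}, so:

  H_0: rank C_0 − rank ∂_1 = 10 − 9 = 1, and the invariant factors of ∂_1 are all 1, so H_0 = Z.
  H_1: rank ker ∂_1 − rank ∂_2 = (30 − 9) − 20 = 1, and ∂_2 has invariant factor 2 > 1, so H_1 = Z ⊕ Z/2.
  H_2: rank ker ∂_2 − rank ∂_3 = (20 − 20) − 0 = 0, and there is no ∂_3, so H_2 = 0.

As a check, the Euler characteristic is 10 − 30 + 20 = 0, which agrees with 1 − 1 + 0 = 0.

H_0 = Z,  H_1 = Z ⊕ Z/2,  H_2 = 0.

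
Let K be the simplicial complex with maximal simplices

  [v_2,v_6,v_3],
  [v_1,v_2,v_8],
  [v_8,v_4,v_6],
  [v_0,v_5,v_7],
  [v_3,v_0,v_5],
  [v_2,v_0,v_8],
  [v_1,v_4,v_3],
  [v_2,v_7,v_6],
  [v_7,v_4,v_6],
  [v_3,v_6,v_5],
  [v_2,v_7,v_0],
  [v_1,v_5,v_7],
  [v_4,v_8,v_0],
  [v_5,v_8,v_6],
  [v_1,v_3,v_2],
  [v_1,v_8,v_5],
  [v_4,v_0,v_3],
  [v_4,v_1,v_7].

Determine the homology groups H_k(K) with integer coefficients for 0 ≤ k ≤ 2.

H_0 ≅ Z,  H_1 ≅ Z^2,  H_2 ≅ Z.

Order the vertices as v_0 < v_1 < v_2 < v_3 < v_4 < v_5 < v_6 < v_7 < v_8. Listing each simplex with vertices in this order, K has dimension 2 with simplices:

  0-simplices (9): [v_0], [v_1], [v_2], [v_3], [v_4], [v_5], [v_6], [v_7], [v_8]
  1-simplices (27): (27 of them)
  2-simplices (18): (18 of them)

giving chain groups C_0 ≅ Z^9, C_1 ≅ Z^27, C_2 ≅ Z^18.

∂_1: C_1 → C_0 maps an edge to its endpoints' difference, ∂[p,q] = q − p.
This gives a 9×27 integer matrix of rank 8; reducing to Smith normal form yields diagonal entries (1,1,1,1,1,1,1,1).

Boundary ∂_2: C_2 → C_1 sends each 2-simplex [p,q,r] to [q,r] − [p,r] + [p,q]. For instance
  ∂[v_2,v_6,v_7] = [v_6,v_7] − [v_2,v_7] + [v_2,v_6],
  ∂[v_0,v_2,v_8] = [v_2,v_8] − [v_0,v_8] + [v_0,v_2].
The 27×18 boundary matrix has rank 17 and Smith normal form diag(1,1,1,1,1,1,1,1,1,1,1,1,1,1,1,1,1).

Reading off H_k = ker ∂_k / im ∂_{k+1}:

  H_0: rank C_0 − rank ∂_1 = 9 − 8 = 1, and the invariant factors of ∂_1 are all 1, so H_0 ≅ Z.
  H_1: rank ker ∂_1 − rank ∂_2 = (27 − 8) − 17 = 2, and the invariant factors of ∂_2 are all 1, so H_1 ≅ Z^2.
  H_2: rank ker ∂_2 − rank ∂_3 = (18 − 17) − 0 = 1, and there is no ∂_3, so H_2 ≅ Z.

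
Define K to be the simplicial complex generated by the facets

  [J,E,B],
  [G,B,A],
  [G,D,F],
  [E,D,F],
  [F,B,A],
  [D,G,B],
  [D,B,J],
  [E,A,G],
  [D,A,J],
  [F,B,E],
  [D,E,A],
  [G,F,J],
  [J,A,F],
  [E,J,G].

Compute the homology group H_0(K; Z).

Fix the vertex order A < B < D < E < F < G < J and write every simplex with vertices in increasing order. Then dim K = 2 and the simplices of K are:

  0-simplices (7): A, B, D, E, F, G, J
  1-simplices (21): AB, AD, AE, AF, AG, AJ, BD, BE, BF, BG, BJ, DE, DF, DG, DJ, EF, EG, EJ, FG, FJ, GJ
  2-simplices (14): ABF, ABG, ADE, ADJ, AEG, AFJ, BDG, BDJ, BEF, BEJ, DEF, DFG, EGJ, FGJ

Hence C_0 ≅ Z^7, C_1 ≅ Z^21, C_2 ≅ Z^14.

Boundary ∂_1: C_1 → C_0 is given by ∂[p,q] = [q] − [p]. For instance
  ∂DE = E − D.
The 7×21 boundary matrix has rank 6 and Smith normal form diag(1,1,1,1,1,1).

Boundary ∂_2: C_2 → C_1 sends each 2-simplex [p,q,r] to [q,r] − [p,r] + [p,q]. For instance
  ∂BEF = EF − BF + BE,
  ∂AFJ = FJ − AJ + AF.
The 21×14 boundary matrix has rank 13 and Smith normal form diag(1,1,1,1,1,1,1,1,1,1,1,1,1).

From H_k ≅ ker(∂_k) / im(∂_{k+1}) we obtain:

  H_0: rank C_0 − rank ∂_1 = 7 − 6 = 1, and the invariant factors of ∂_1 are all 1, so H_0 = Z.

(K is a triangulation of the torus T^2.)

H_0 = Z.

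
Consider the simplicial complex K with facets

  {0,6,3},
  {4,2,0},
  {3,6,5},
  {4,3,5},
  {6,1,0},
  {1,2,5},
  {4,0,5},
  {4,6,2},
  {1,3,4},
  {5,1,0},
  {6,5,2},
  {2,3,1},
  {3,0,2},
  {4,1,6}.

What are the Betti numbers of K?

b_0 = 1, b_1 = 2, b_2 = 1.

Fix the vertex order 0 < 1 < 2 < 3 < 4 < 5 < 6 and write every simplex with vertices in increasing order. Then dim K = 2 and the simplices of K are:

  0-simplices (7): [0], [1], [2], [3], [4], [5], [6]
  1-simplices (21): [0,1], [0,2], [0,3], [0,4], [0,5], [0,6], [1,2], [1,3], [1,4], [1,5], [1,6], [2,3], [2,4], [2,5], [2,6], [3,4], [3,5], [3,6], [4,5], [4,6], [5,6]
  2-simplices (14): [0,1,5], [0,1,6], [0,2,3], [0,2,4], [0,3,6], [0,4,5], [1,2,3], [1,2,5], [1,3,4], [1,4,6], [2,4,6], [2,5,6], [3,4,5], [3,5,6]

so the chain groups are C_0 ≅ Z^7, C_1 ≅ Z^21, C_2 ≅ Z^14.

Boundary ∂_1: C_1 → C_0 maps an edge to its endpoints' difference, ∂[p,q] = q − p. For instance
  ∂[0,1] = [1] − [0].
This gives a 7×21 integer matrix of rank 6; reducing to Smith normal form yields diagonal entries (1,1,1,1,1,1).

∂_2: C_2 → C_1 acts by ∂[p,q,r] = [q,r] − [p,r] + [p,q]. For instance
  ∂[1,2,3] = [2,3] − [1,3] + [1,2],
  ∂[1,4,6] = [4,6] − [1,6] + [1,4].
The 21×14 boundary matrix has rank 13 and Smith normal form diag(1,1,1,1,1,1,1,1,1,1,1,1,1).

Reading off H_k = ker ∂_k / im ∂_{k+1}:

  H_0: rank C_0 − rank ∂_1 = 7 − 6 = 1, and the invariant factors of ∂_1 are all 1, so H_0 ≅ Z.
  H_1: rank ker ∂_1 − rank ∂_2 = (21 − 6) − 13 = 2, and the invariant factors of ∂_2 are all 1, so H_1 ≅ Z^2.
  H_2: rank ker ∂_2 − rank ∂_3 = (14 − 13) − 0 = 1, and there is no ∂_3, so H_2 ≅ Z.

Hence the Betti numbers are b_0 = 1, b_1 = 2, b_2 = 1.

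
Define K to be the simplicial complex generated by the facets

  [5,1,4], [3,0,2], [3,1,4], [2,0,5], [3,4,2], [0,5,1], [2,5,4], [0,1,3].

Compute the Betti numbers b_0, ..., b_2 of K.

b_0 = 1, b_1 = 0, b_2 = 1.

Fix the vertex order 0 < 1 < 2 < 3 < 4 < 5 and write every simplex with vertices in increasing order. Then dim K = 2 and the simplices of K are:

  0-simplices (6): [0], [1], [2], [3], [4], [5]
  1-simplices (12): [0,1], [0,2], [0,3], [0,5], [1,3], [1,4], [1,5], [2,3], [2,4], [2,5], [3,4], [4,5]
  2-simplices (8): [0,1,3], [0,1,5], [0,2,3], [0,2,5], [1,3,4], [1,4,5], [2,3,4], [2,4,5]

so the chain groups are C_0 ≅ Z^6, C_1 ≅ Z^12, C_2 ≅ Z^8.

∂_1: C_1 → C_0 maps an edge to its endpoints' difference, ∂[p,q] = q − p. For instance
  ∂[4,5] = [5] − [4].
The 6×12 boundary matrix has rank 5 and Smith normal form diag(1,1,1,1,1).

Boundary ∂_2: C_2 → C_1 sends each 2-simplex [p,q,r] to [q,r] − [p,r] + [p,q]. For instance
  ∂[0,1,3] = [1,3] − [0,3] + [0,1],
  ∂[0,1,5] = [1,5] − [0,5] + [0,1].
The resulting 12×8 matrix has rank 7, and its Smith normal form has invariant factors (1,1,1,1,1,1,1).

Reading off H_k = ker ∂_k / im ∂_{k+1}:

  H_0: rank C_0 − rank ∂_1 = 6 − 5 = 1, and the invariant factors of ∂_1 are all 1, so H_0 = Z.
  H_1: rank ker ∂_1 − rank ∂_2 = (12 − 5) − 7 = 0, and the invariant factors of ∂_2 are all 1, so H_1 = 0.
  H_2: rank ker ∂_2 − rank ∂_3 = (8 − 7) − 0 = 1, and there is no ∂_3, so H_2 = Z.

Hence the Betti numbers are b_0 = 1, b_1 = 0, b_2 = 1.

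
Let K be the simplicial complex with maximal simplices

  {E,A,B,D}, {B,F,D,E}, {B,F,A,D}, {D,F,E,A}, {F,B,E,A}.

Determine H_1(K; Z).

H_1 = 0.

Fix the vertex order A < B < D < E < F and write every simplex with vertices in increasing order. Then dim K = 3 and the simplices of K are:

  0-simplices (5): A, B, D, E, F
  1-simplices (10): AB, AD, AE, AF, BD, BE, BF, DE, DF, EF
  2-simplices (10): ABD, ABE, ABF, ADE, ADF, AEF, BDE, BDF, BEF, DEF
  3-simplices (5): ABDE, ABDF, ABEF, ADEF, BDEF

so the chain groups are C_0 ≅ Z^5, C_1 ≅ Z^10, C_2 ≅ Z^10, C_3 ≅ Z^5.

Boundary ∂_1: C_1 → C_0 sends each edge [p,q] (with p < q) to q − p.
This gives a 5×10 integer matrix of rank 4; reducing to Smith normal form yields diagonal entries (1,1,1,1).

∂_2: C_2 → C_1 acts by ∂[p,q,r] = [q,r] − [p,r] + [p,q]. For instance
  ∂AEF = EF − AF + AE,
  ∂ABF = BF − AF + AB.
This gives a 10×10 integer matrix of rank 6; reducing to Smith normal form yields diagonal entries (1,1,1,1,1,1).

The boundary map ∂_3: C_3 → C_2 sends each 3-simplex σ to the alternating sum Σ_i (−1)^i (σ with its i-th vertex removed). For instance
  ∂ABDE = BDE − ADE + ABE − ABD,
  ∂ADEF = DEF − AEF + ADF − ADE.
As a 10×5 matrix over Z this has rank 4, with invariant factors (1,1,1,1).

Reading off H_k = ker ∂_k / im ∂_{k+1}:

  H_1: rank ker ∂_1 − rank ∂_2 = (10 − 4) − 6 = 0, and the invariant factors of ∂_2 are all 1, so H_1 = 0.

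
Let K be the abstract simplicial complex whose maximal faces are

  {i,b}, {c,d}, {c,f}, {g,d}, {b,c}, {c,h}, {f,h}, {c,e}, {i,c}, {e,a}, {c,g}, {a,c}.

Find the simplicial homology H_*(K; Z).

Fix the vertex order a < b < c < d < e < f < g < h < i and write every simplex with vertices in increasing order. Then dim K = 1 and the simplices of K are:

  0-simplices (9): a, b, c, d, e, f, g, h, i
  1-simplices (12): ac, ae, bc, bi, cd, ce, cf, cg, ch, ci, dg, fh

so the chain groups are C_0 ≅ Z^9, C_1 ≅ Z^12.

∂_1: C_1 → C_0 maps an edge to its endpoints' difference, ∂[p,q] = q − p. For instance
  ∂ae = e − a.
This gives a 9×12 integer matrix of rank 8; reducing to Smith normal form yields diagonal entries (1,1,1,1,1,1,1,1).

From H_k ≅ ker(∂_k) / im(∂_{k+1}) we obtain:

  H_0: rank C_0 − rank ∂_1 = 9 − 8 = 1, and the invariant factors of ∂_1 are all 1, so H_0 = Z.
  H_1: rank ker ∂_1 − rank ∂_2 = (12 − 8) − 0 = 4, and there is no ∂_2, so H_1 = Z^4.

(K is a triangulation of a wedge of 4 circles.)

H_0 = Z,  H_1 = Z^4.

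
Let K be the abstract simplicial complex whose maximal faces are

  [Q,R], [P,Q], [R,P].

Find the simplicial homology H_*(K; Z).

Take the total order P < Q < R on the vertex set. Then K (dimension 1) consists of the simplices:

  0-simplices (3): P, Q, R
  1-simplices (3): PQ, PR, QR

so the chain groups are C_0 ≅ Z^3, C_1 ≅ Z^3.

∂_1: C_1 → C_0 maps an edge to its endpoints' difference, ∂[p,q] = q − p. For instance
  ∂QR = R − Q.
This gives a 3×3 integer matrix of rank 2; reducing to Smith normal form yields diagonal entries (1,1).

Computing H_k = (kernel of ∂_k) / (image of ∂_{k+1}):

  H_0: rank C_0 − rank ∂_1 = 3 − 2 = 1, and the invariant factors of ∂_1 are all 1, so H_0 = Z.
  H_1: rank ker ∂_1 − rank ∂_2 = (3 − 2) − 0 = 1, and there is no ∂_2, so H_1 = Z.

H_0 ≅ Z,  H_1 ≅ Z.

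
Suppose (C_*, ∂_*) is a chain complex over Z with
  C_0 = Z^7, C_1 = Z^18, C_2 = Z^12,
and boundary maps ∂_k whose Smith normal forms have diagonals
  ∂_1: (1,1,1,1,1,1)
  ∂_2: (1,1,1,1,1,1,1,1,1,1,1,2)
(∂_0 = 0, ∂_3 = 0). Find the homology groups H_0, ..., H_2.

H_0 ≅ Z,  H_1 ≅ Z/2,  H_2 = 0.

H_0: b_0 = 7 − 0 − 6 = 1; torsion from ∂_1 factors > 1: none. So H_0 ≅ Z.
H_1: b_1 = 18 − 6 − 12 = 0; torsion from ∂_2 factors > 1: [2]. So H_1 ≅ Z/2.
H_2: b_2 = 12 − 12 − 0 = 0; torsion from ∂_3 factors > 1: none. So H_2 ≅ 0.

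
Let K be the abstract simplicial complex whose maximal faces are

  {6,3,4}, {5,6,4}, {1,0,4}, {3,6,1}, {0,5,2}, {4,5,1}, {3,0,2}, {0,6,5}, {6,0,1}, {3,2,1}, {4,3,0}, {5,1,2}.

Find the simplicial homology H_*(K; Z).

H_0 = Z,  H_1 = Z/2,  H_2 = 0.

K has 7 vertices, 18 edges, 12 triangles.
rank ∂_0 = 0, rank ∂_1 = 6 ⇒ b_0 = 7 − 0 − 6 = 1; all invariant factors of ∂_1 are 1 so no torsion. So H_0 ≅ Z.
rank ∂_1 = 6, rank ∂_2 = 12 ⇒ b_1 = 18 − 6 − 12 = 0; ∂_2 has invariant factor(s) [2] giving torsion. So H_1 ≅ Z/2.
rank ∂_2 = 12, rank ∂_3 = 0 ⇒ b_2 = 12 − 12 − 0 = 0. So H_2 ≅ 0.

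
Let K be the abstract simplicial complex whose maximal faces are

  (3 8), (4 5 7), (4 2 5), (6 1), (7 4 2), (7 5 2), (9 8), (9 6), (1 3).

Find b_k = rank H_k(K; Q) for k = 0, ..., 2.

b_0 = 2, b_1 = 1, b_2 = 1.

We work with the vertex ordering 1 < 2 < 3 < 4 < 5 < 6 < 7 < 8 < 9. The simplices of K, each written with vertices in increasing order, are:

  0-simplices (9): [1], [2], [3], [4], [5], [6], [7], [8], [9]
  1-simplices (11): [1,3], [1,6], [2,4], [2,5], [2,7], [3,8], [4,5], [4,7], [5,7], [6,9], [8,9]
  2-simplices (4): [2,4,5], [2,4,7], [2,5,7], [4,5,7]

Hence C_0 ≅ Z^9, C_1 ≅ Z^11, C_2 ≅ Z^4.

Boundary ∂_1: C_1 → C_0 is given by ∂[p,q] = [q] − [p]. For instance
  ∂[2,7] = [7] − [2].
As a 9×11 matrix over Z this has rank 7, with invariant factors (1,1,1,1,1,1,1).

∂_2: C_2 → C_1 sends each 2-simplex [p,q,r] to [q,r] − [p,r] + [p,q]. For instance
  ∂[2,5,7] = [5,7] − [2,7] + [2,5],
  ∂[2,4,5] = [4,5] − [2,5] + [2,4].
The resulting 11×4 matrix has rank 3, and its Smith normal form has invariant factors (1,1,1).

Computing H_k = (kernel of ∂_k) / (image of ∂_{k+1}):

  H_0: rank C_0 − rank ∂_1 = 9 − 7 = 2, and the invariant factors of ∂_1 are all 1, so H_0 = Z^2.
  H_1: rank ker ∂_1 − rank ∂_2 = (11 − 7) − 3 = 1, and the invariant factors of ∂_2 are all 1, so H_1 = Z.
  H_2: rank ker ∂_2 − rank ∂_3 = (4 − 3) − 0 = 1, and there is no ∂_3, so H_2 = Z.

As a check, the Euler characteristic is 9 − 11 + 4 = 2, which agrees with 2 − 1 + 1 = 2.

Hence the Betti numbers are b_0 = 2, b_1 = 1, b_2 = 1.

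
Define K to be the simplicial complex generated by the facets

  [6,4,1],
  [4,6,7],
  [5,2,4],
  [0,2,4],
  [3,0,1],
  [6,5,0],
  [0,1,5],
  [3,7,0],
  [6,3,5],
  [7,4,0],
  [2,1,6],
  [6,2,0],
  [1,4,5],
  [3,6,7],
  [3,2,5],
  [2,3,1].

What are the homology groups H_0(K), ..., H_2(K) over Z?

H_0 ≅ Z,  H_1 ≅ Z^2,  H_2 ≅ Z.

Order the vertices as 0 < 1 < 2 < 3 < 4 < 5 < 6 < 7. Listing each simplex with vertices in this order, K has dimension 2 with simplices:

  0-simplices (8): [0], [1], [2], [3], [4], [5], [6], [7]
  1-simplices (24): (24 of them)
  2-simplices (16): [0,1,3], [0,1,5], [0,2,4], [0,2,6], [0,3,7], [0,4,7], [0,5,6], [1,2,3], [1,2,6], [1,4,5], [1,4,6], [2,3,5], [2,4,5], [3,5,6], [3,6,7], [4,6,7]

giving chain groups C_0 ≅ Z^8, C_1 ≅ Z^24, C_2 ≅ Z^16.

The boundary map ∂_1: C_1 → C_0 is given by ∂[p,q] = [q] − [p].
This gives a 8×24 integer matrix of rank 7; reducing to Smith normal form yields diagonal entries (1,1,1,1,1,1,1).

Boundary ∂_2: C_2 → C_1 sends each 2-simplex [p,q,r] to [q,r] − [p,r] + [p,q]. For instance
  ∂[3,6,7] = [6,7] − [3,7] + [3,6],
  ∂[4,6,7] = [6,7] − [4,7] + [4,6].
The 24×16 boundary matrix has rank 15 and Smith normal form diag(1,1,1,1,1,1,1,1,1,1,1,1,1,1,1).

Computing H_k = (kernel of ∂_k) / (image of ∂_{k+1}):

  H_0: rank C_0 − rank ∂_1 = 8 − 7 = 1, and the invariant factors of ∂_1 are all 1, so H_0 ≅ Z.
  H_1: rank ker ∂_1 − rank ∂_2 = (24 − 7) − 15 = 2, and the invariant factors of ∂_2 are all 1, so H_1 ≅ Z^2.
  H_2: rank ker ∂_2 − rank ∂_3 = (16 − 15) − 0 = 1, and there is no ∂_3, so H_2 ≅ Z.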